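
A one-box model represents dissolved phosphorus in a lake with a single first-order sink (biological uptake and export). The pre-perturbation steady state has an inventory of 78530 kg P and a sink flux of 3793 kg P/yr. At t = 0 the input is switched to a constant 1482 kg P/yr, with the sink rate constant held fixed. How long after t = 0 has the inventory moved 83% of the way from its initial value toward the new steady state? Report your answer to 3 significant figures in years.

36.7 yr

τ = M₀/F₀ = 78530/3793 = 20.70 yr.
The remaining gap fraction is e^(−t/τ); 83% covered ⇒ e^(−t/τ) = 0.170.
t = −τ ln(0.170) = 20.70 × 1.772 = 36.69 yr.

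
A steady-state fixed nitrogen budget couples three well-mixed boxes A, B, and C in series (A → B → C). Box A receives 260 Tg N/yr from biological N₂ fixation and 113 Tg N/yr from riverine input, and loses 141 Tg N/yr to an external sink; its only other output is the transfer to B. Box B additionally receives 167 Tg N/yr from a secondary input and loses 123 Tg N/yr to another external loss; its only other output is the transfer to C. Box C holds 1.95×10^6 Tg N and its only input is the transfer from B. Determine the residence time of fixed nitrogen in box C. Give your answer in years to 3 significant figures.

Box A: F(A→B) = (260 + 113) − 141 = 232.00 Tg N/yr.
Box B: F(B→C) = (232.00 + 167) − 123 = 276.00 Tg N/yr.
Box C throughput = its input = 276.00 Tg N/yr; τ = 1.95×10^6 / 276.00 = 7065 yr.

7070 yr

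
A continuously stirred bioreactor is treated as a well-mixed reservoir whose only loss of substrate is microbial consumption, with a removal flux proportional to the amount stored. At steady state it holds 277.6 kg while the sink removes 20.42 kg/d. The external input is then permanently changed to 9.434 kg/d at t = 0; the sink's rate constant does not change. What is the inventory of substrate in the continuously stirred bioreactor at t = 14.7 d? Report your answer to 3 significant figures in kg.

τ = M₀/F₀ = 277.6/20.42 = 13.59 d; rate constant k = 1/τ.
New steady state M_∞ = F₁/k = F₁·τ = 9.434 × 13.59 = 128.25 kg.
M(t) = M_∞ + (M₀ − M_∞)·e^(−t/τ); t/τ = 14.7/13.59 = 1.081, so e^(−t/τ) = 0.3391.
M(t) = 128.25 + 149.3 × 0.3391 = 178.90 kg.

179 kg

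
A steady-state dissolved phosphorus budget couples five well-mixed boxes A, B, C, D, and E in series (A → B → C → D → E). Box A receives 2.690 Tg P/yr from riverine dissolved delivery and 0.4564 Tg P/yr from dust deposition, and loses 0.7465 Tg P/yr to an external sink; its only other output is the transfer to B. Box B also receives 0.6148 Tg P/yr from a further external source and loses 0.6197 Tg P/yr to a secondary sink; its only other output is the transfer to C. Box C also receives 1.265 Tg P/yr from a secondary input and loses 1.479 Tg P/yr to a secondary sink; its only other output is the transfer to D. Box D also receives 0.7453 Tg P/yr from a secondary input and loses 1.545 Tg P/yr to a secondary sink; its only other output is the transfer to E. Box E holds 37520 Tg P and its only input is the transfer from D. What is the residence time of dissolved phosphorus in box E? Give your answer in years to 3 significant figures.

Box A: F(A→B) = (2.690 + 0.4564) − 0.7465 = 2.3999 Tg P/yr.
Box B: F(B→C) = (2.3999 + 0.6148) − 0.6197 = 2.3950 Tg P/yr.
Box C: F(C→D) = (2.3950 + 1.265) − 1.479 = 2.1810 Tg P/yr.
Box D: F(D→E) = (2.1810 + 0.7453) − 1.545 = 1.3813 Tg P/yr.
Box E throughput = its input = 1.3813 Tg P/yr; τ = 37520 / 1.3813 = 27160 yr.

27200 yr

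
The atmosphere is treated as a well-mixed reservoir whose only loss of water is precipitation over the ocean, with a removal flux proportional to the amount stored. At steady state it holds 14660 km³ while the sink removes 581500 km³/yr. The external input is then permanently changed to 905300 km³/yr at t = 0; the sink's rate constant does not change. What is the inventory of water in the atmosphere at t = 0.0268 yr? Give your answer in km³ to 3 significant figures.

The sink rate constant is k = F₀/M₀ = 581500/14660 = 39.67 yr⁻¹.
Solving dM/dt = F₁ − kM with M(0) = M₀ gives M(t) = F₁/k + (M₀ − F₁/k)·e^(−kt).
F₁/k = 905300/39.67 = 22823 km³; kt = 39.67 × 0.0268 = 1.063, e^(−kt) = 0.3454.
M(0.0268) = 22823 + (14660 − 22823) × 0.3454 = 22823 − 2820 = 20004 km³.

20000 km³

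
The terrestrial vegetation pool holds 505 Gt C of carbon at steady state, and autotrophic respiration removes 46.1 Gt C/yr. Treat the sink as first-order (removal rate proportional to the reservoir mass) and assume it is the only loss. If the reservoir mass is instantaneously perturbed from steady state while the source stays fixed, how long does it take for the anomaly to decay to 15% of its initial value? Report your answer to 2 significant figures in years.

For a linear reservoir the anomaly decays as exp(−t/τ) with τ = M/F = 505/46.1 = 10.95 yr.
exp(−t/τ) = 0.15 ⇒ t = −τ ln(0.15) = 10.95 × 1.897 = 20.78 yr.

21 yr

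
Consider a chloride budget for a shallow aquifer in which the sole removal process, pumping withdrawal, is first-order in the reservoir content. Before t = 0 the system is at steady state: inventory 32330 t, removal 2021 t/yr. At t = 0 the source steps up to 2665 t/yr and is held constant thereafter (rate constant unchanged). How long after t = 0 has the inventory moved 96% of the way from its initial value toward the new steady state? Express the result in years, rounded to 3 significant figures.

51.5 yr

τ = M₀/F₀ = 32330/2021 = 16.00 yr.
The remaining gap fraction is e^(−t/τ); 96% covered ⇒ e^(−t/τ) = 0.0400.
t = −τ ln(0.0400) = 16.00 × 3.219 = 51.49 yr.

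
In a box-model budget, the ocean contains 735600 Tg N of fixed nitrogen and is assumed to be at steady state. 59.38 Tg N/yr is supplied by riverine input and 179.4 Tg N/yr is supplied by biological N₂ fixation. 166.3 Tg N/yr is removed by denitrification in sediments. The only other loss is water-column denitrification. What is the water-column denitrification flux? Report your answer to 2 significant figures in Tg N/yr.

72 Tg N/yr

At steady state ΣF_in = ΣF_out.
ΣF_in = 59.38 + 179.4 = 238.78 Tg N/yr.
Water-column denitrification flux = ΣF_in − (166.3) = 238.78 − 166.3 = 72.48 Tg N/yr.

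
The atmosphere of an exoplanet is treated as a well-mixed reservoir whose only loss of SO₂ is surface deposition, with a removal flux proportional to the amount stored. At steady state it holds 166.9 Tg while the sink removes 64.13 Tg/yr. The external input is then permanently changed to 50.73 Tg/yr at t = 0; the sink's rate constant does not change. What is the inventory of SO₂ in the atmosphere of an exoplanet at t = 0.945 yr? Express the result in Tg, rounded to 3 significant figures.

156 Tg

Residence time τ = M₀/F₀ = 2.603 yr. The eventual steady state is M_∞ = M₀·(F₁/F₀) = 166.9 × 50.73/64.13 = 132.03 Tg.
The anomaly ΔM(t) = M(t) − M_∞ decays as ΔM₀·e^(−t/τ) with ΔM₀ = 166.9 − 132.03 = 34.87 Tg.
At t = 0.945 yr, e^(−t/τ) = e^(−0.3631) = 0.6955, so ΔM = 24.26 Tg and M = 132.03 + 24.26 = 156.28 Tg.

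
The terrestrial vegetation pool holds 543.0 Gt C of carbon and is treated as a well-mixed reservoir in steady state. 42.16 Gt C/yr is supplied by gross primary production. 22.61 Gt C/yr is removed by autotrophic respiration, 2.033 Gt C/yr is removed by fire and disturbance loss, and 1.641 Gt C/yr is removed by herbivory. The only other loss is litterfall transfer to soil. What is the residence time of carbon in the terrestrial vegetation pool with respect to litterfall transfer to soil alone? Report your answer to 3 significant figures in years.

34.2 yr

At steady state ΣF_in = ΣF_out.
ΣF_in = 42.160 Gt C/yr.
Litterfall transfer to soil flux = ΣF_in − (22.61 + 2.033 + 1.641) = 42.160 − 26.28 = 15.88 Gt C/yr.
τ = M / F = 543.0 / 15.88 = 34.20 yr.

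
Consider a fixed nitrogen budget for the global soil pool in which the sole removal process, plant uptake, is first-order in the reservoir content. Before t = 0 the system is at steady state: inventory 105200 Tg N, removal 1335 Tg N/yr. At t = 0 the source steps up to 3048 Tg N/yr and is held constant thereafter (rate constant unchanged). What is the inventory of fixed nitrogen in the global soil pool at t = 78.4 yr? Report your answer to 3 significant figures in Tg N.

190000 Tg N

The sink rate constant is k = F₀/M₀ = 1335/105200 = 0.01269 yr⁻¹.
Solving dM/dt = F₁ − kM with M(0) = M₀ gives M(t) = F₁/k + (M₀ − F₁/k)·e^(−kt).
F₁/k = 3048/0.01269 = 240190 Tg N; kt = 0.01269 × 78.4 = 0.9949, e^(−kt) = 0.3698.
M(78.4) = 240190 + (105200 − 240190) × 0.3698 = 240190 − 49910 = 190270 Tg N.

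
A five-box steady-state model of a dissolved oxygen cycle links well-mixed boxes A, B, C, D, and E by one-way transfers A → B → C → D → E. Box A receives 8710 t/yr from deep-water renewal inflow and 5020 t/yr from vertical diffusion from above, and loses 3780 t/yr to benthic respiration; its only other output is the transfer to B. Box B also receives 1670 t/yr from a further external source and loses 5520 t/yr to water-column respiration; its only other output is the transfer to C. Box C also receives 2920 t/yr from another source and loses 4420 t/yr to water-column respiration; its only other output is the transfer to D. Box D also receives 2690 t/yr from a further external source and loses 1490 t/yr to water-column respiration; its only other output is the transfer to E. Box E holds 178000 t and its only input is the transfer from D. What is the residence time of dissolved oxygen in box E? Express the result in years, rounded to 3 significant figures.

30.7 yr

Box A: F(A→B) = (8710 + 5020) − 3780 = 9950.0 t/yr.
Box B: F(B→C) = (9950.0 + 1670) − 5520 = 6100.0 t/yr.
Box C: F(C→D) = (6100.0 + 2920) − 4420 = 4600.0 t/yr.
Box D: F(D→E) = (4600.0 + 2690) − 1490 = 5800.0 t/yr.
Box E throughput = its input = 5800.0 t/yr; τ = 178000 / 5800.0 = 30.69 yr.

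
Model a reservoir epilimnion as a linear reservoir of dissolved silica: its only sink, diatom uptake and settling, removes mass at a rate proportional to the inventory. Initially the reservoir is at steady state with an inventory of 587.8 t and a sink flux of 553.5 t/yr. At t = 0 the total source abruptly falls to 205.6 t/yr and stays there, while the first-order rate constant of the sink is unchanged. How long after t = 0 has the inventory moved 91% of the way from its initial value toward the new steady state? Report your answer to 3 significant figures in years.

τ = M₀/F₀ = 587.8/553.5 = 1.062 yr.
The remaining gap fraction is e^(−t/τ); 91% covered ⇒ e^(−t/τ) = 0.0900.
t = −τ ln(0.0900) = 1.062 × 2.408 = 2.557 yr.

2.56 yr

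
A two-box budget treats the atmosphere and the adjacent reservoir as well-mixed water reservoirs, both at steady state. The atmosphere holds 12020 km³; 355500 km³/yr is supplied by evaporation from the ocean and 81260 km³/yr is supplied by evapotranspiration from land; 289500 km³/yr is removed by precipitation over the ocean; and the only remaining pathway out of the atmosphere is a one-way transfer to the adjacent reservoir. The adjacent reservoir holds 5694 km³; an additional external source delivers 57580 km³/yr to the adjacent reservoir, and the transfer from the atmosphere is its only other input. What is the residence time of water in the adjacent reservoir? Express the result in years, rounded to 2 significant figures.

0.028 yr

Balance the atmosphere: ΣF_in = 355500 + 81260 = 436760 km³/yr.
Transfer to the adjacent reservoir = ΣF_in − (289500) = 147260 km³/yr.
Total input to the adjacent reservoir = 147260 + 57580 = 204840 km³/yr; at steady state this equals its total output.
τ = M / F = 5694 / 204840 = 0.02780 yr.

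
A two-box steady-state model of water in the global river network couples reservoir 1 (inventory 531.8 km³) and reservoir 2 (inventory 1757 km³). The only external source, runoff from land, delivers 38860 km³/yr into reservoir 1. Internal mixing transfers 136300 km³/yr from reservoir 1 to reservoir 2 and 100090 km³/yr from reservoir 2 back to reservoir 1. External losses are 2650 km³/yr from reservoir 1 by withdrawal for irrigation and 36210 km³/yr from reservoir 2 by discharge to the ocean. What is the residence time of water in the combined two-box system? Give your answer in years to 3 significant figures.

For the system as a whole, the A↔B exchange is internal and contributes nothing to the throughput; only the external sinks remove mass.
M_total = 531.8 + 1757 = 2288.8 km³.
ΣF_external_out = 2650 + 36210 = 38860 km³/yr.
τ = M_total / ΣF_ext = 2288.8 / 38860 = 0.05890 yr.

0.0589 yr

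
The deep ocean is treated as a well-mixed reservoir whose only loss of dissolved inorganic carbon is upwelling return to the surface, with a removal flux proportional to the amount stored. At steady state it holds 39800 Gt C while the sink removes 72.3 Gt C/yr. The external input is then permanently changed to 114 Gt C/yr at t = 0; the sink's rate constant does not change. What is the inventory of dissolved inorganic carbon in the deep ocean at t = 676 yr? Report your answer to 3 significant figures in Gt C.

56000 Gt C

Residence time τ = M₀/F₀ = 550.5 yr. The eventual steady state is M_∞ = M₀·(F₁/F₀) = 39800 × 114/72.3 = 62755 Gt C.
The anomaly ΔM(t) = M(t) − M_∞ decays as ΔM₀·e^(−t/τ) with ΔM₀ = 39800 − 62755 = −22960 Gt C.
At t = 676 yr, e^(−t/τ) = e^(−1.228) = 0.2929, so ΔM = −6723 Gt C and M = 62755 − 6723 = 56032 Gt C.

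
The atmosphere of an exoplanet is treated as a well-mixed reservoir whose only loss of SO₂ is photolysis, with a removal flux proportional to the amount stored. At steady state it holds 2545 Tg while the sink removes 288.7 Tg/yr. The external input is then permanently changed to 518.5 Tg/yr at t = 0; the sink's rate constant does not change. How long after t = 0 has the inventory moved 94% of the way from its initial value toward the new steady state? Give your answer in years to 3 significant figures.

τ = M₀/F₀ = 2545/288.7 = 8.815 yr.
The remaining gap fraction is e^(−t/τ); 94% covered ⇒ e^(−t/τ) = 0.0600.
t = −τ ln(0.0600) = 8.815 × 2.813 = 24.80 yr.

24.8 yr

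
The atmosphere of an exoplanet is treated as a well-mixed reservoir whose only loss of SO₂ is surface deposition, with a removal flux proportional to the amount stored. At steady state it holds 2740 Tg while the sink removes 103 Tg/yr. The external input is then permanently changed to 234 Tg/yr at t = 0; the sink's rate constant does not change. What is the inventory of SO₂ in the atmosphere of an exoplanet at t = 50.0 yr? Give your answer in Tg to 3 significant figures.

τ = M₀/F₀ = 2740/103 = 26.60 yr; rate constant k = 1/τ.
New steady state M_∞ = F₁/k = F₁·τ = 234 × 26.60 = 6224.9 Tg.
M(t) = M_∞ + (M₀ − M_∞)·e^(−t/τ); t/τ = 50.0/26.60 = 1.880, so e^(−t/τ) = 0.1527.
M(t) = 6224.9 − 3485 × 0.1527 = 5692.9 Tg.

5690 Tg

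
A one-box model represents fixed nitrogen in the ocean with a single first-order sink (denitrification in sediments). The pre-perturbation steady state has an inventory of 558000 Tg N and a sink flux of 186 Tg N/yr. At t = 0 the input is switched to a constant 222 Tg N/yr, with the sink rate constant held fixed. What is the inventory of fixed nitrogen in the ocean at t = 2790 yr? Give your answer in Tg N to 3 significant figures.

The sink rate constant is k = F₀/M₀ = 186/558000 = 0.0003333 yr⁻¹.
Solving dM/dt = F₁ − kM with M(0) = M₀ gives M(t) = F₁/k + (M₀ − F₁/k)·e^(−kt).
F₁/k = 222/0.0003333 = 666000 Tg N; kt = 0.0003333 × 2790 = 0.9300, e^(−kt) = 0.3946.
M(2790) = 666000 + (558000 − 666000) × 0.3946 = 666000 − 42610 = 623390 Tg N.

623000 Tg N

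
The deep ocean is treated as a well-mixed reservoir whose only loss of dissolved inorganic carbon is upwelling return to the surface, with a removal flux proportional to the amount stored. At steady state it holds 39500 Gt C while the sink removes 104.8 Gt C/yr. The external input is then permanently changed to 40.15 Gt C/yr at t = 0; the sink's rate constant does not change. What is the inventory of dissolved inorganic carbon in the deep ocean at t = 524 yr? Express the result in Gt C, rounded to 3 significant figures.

The sink rate constant is k = F₀/M₀ = 104.8/39500 = 0.002653 yr⁻¹.
Solving dM/dt = F₁ − kM with M(0) = M₀ gives M(t) = F₁/k + (M₀ − F₁/k)·e^(−kt).
F₁/k = 40.15/0.002653 = 15133 Gt C; kt = 0.002653 × 524 = 1.390, e^(−kt) = 0.2490.
M(524) = 15133 + (39500 − 15133) × 0.2490 = 15133 + 6068 = 21201 Gt C.

21200 Gt C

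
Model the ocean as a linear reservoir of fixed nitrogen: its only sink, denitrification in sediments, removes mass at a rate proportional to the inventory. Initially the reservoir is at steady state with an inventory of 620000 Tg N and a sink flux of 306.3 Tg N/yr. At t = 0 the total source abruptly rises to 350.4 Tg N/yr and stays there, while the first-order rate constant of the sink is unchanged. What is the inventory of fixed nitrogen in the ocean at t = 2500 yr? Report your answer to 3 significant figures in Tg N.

Residence time τ = M₀/F₀ = 2024 yr. The eventual steady state is M_∞ = M₀·(F₁/F₀) = 620000 × 350.4/306.3 = 709270 Tg N.
The anomaly ΔM(t) = M(t) − M_∞ decays as ΔM₀·e^(−t/τ) with ΔM₀ = 620000 − 709270 = −89270 Tg N.
At t = 2500 yr, e^(−t/τ) = e^(−1.235) = 0.2908, so ΔM = −25960 Tg N and M = 709270 − 25960 = 683310 Tg N.

683000 Tg N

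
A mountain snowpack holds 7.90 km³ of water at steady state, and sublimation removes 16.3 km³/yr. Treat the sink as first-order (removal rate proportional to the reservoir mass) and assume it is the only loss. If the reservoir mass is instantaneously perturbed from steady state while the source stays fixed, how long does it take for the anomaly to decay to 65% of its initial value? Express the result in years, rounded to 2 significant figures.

0.21 yr

For a linear reservoir the anomaly decays as exp(−t/τ) with τ = M/F = 7.90/16.3 = 0.4847 yr.
exp(−t/τ) = 0.65 ⇒ t = −τ ln(0.65) = 0.4847 × 0.4308 = 0.2088 yr.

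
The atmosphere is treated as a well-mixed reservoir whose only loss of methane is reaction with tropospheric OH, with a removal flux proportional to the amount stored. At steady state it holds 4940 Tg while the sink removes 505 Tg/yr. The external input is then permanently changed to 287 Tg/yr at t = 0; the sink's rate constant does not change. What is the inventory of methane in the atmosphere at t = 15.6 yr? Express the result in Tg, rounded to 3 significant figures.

3240 Tg

The sink rate constant is k = F₀/M₀ = 505/4940 = 0.1022 yr⁻¹.
Solving dM/dt = F₁ − kM with M(0) = M₀ gives M(t) = F₁/k + (M₀ − F₁/k)·e^(−kt).
F₁/k = 287/0.1022 = 2807.5 Tg; kt = 0.1022 × 15.6 = 1.595, e^(−kt) = 0.2030.
M(15.6) = 2807.5 + (4940 − 2807.5) × 0.2030 = 2807.5 + 432.8 = 3240.3 Tg.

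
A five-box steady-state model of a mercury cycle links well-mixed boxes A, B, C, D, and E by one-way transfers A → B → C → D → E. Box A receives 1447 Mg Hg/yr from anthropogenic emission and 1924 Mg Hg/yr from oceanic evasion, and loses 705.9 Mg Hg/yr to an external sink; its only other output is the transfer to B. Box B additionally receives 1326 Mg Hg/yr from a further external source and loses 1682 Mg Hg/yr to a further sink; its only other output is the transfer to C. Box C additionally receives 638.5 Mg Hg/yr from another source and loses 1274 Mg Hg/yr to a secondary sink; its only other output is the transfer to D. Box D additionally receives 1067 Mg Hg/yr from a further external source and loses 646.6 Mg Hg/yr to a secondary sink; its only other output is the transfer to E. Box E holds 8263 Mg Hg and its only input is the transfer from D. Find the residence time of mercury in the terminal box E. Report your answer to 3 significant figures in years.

Box A: F(A→B) = (1447 + 1924) − 705.9 = 2665.1 Mg Hg/yr.
Box B: F(B→C) = (2665.1 + 1326) − 1682 = 2309.1 Mg Hg/yr.
Box C: F(C→D) = (2309.1 + 638.5) − 1274 = 1673.6 Mg Hg/yr.
Box D: F(D→E) = (1673.6 + 1067) − 646.6 = 2094.0 Mg Hg/yr.
Box E throughput = its input = 2094.0 Mg Hg/yr; τ = 8263 / 2094.0 = 3.946 yr.

3.95 yr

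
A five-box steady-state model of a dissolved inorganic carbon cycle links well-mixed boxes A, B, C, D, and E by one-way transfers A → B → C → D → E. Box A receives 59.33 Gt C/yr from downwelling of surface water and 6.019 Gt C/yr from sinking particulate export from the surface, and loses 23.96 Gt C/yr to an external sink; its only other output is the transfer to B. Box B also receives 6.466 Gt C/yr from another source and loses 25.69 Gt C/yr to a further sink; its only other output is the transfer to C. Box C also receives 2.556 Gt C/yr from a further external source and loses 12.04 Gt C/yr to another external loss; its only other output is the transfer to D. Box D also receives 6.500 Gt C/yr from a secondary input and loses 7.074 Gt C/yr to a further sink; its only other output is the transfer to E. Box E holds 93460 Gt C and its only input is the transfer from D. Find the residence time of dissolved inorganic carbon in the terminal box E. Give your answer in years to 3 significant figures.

Box A: F(A→B) = (59.33 + 6.019) − 23.96 = 41.389 Gt C/yr.
Box B: F(B→C) = (41.389 + 6.466) − 25.69 = 22.165 Gt C/yr.
Box C: F(C→D) = (22.165 + 2.556) − 12.04 = 12.681 Gt C/yr.
Box D: F(D→E) = (12.681 + 6.500) − 7.074 = 12.107 Gt C/yr.
Box E throughput = its input = 12.107 Gt C/yr; τ = 93460 / 12.107 = 7720 yr.

7720 yr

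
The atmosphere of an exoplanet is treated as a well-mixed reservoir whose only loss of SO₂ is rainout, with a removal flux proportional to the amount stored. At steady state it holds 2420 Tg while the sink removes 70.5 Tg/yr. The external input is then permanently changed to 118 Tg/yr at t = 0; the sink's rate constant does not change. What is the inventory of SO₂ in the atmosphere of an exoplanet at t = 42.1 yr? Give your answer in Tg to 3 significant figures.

Residence time τ = M₀/F₀ = 34.33 yr. The eventual steady state is M_∞ = M₀·(F₁/F₀) = 2420 × 118/70.5 = 4050.5 Tg.
The anomaly ΔM(t) = M(t) − M_∞ decays as ΔM₀·e^(−t/τ) with ΔM₀ = 2420 − 4050.5 = −1630 Tg.
At t = 42.1 yr, e^(−t/τ) = e^(−1.226) = 0.2933, so ΔM = −478.3 Tg and M = 4050.5 − 478.3 = 3572.2 Tg.

3570 Tg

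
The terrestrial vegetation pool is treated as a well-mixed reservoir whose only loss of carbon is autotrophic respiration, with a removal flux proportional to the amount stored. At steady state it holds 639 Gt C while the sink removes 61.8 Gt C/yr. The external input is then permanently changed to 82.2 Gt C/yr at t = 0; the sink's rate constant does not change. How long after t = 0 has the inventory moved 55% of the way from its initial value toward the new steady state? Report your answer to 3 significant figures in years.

8.26 yr

τ = M₀/F₀ = 639/61.8 = 10.34 yr.
The remaining gap fraction is e^(−t/τ); 55% covered ⇒ e^(−t/τ) = 0.450.
t = −τ ln(0.450) = 10.34 × 0.7985 = 8.256 yr.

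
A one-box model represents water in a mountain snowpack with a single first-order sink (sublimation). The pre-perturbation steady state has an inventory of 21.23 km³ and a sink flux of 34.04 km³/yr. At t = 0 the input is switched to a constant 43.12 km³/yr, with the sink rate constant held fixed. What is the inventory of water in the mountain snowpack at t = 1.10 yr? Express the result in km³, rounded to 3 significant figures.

Residence time τ = M₀/F₀ = 0.6237 yr. The eventual steady state is M_∞ = M₀·(F₁/F₀) = 21.23 × 43.12/34.04 = 26.893 km³.
The anomaly ΔM(t) = M(t) − M_∞ decays as ΔM₀·e^(−t/τ) with ΔM₀ = 21.23 − 26.893 = −5.663 km³.
At t = 1.10 yr, e^(−t/τ) = e^(−1.764) = 0.1714, so ΔM = −0.9707 km³ and M = 26.893 − 0.9707 = 25.922 km³.

25.9 km³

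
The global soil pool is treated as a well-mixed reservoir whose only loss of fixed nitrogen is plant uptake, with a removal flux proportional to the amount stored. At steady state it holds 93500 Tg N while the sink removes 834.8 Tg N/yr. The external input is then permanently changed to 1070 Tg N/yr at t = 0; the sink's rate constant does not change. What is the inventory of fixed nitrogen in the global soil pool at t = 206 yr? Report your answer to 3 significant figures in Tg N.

Residence time τ = M₀/F₀ = 112.0 yr. The eventual steady state is M_∞ = M₀·(F₁/F₀) = 93500 × 1070/834.8 = 119840 Tg N.
The anomaly ΔM(t) = M(t) − M_∞ decays as ΔM₀·e^(−t/τ) with ΔM₀ = 93500 − 119840 = −26340 Tg N.
At t = 206 yr, e^(−t/τ) = e^(−1.839) = 0.1589, so ΔM = −4187 Tg N and M = 119840 − 4187 = 115660 Tg N.

116000 Tg N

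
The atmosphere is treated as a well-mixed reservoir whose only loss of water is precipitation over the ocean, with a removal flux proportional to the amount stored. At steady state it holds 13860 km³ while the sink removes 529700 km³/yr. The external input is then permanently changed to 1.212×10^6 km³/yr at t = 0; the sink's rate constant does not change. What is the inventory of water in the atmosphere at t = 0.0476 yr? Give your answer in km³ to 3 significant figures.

28800 km³

Residence time τ = M₀/F₀ = 0.02617 yr. The eventual steady state is M_∞ = M₀·(F₁/F₀) = 13860 × 1.212×10^6/529700 = 31713 km³.
The anomaly ΔM(t) = M(t) − M_∞ decays as ΔM₀·e^(−t/τ) with ΔM₀ = 13860 − 31713 = −17850 km³.
At t = 0.0476 yr, e^(−t/τ) = e^(−1.819) = 0.1622, so ΔM = −2895 km³ and M = 31713 − 2895 = 28818 km³.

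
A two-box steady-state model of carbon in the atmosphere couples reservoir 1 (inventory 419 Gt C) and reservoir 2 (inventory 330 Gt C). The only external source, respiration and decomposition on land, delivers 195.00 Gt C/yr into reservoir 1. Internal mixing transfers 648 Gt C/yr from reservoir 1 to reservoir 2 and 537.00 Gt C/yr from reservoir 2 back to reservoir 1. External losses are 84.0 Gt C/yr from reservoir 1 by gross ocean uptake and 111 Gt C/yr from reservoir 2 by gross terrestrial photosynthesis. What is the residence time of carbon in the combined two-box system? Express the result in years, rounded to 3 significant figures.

Treat the two boxes together as one reservoir: the mixing fluxes between them are internal recycling, so τ = ΣM / Σ(external losses).
M_total = 419 + 330 = 749.00 Gt C.
ΣF_external_out = 84.0 + 111 = 195.00 Gt C/yr.
τ = M_total / ΣF_ext = 749.00 / 195.00 = 3.841 yr.

3.84 yr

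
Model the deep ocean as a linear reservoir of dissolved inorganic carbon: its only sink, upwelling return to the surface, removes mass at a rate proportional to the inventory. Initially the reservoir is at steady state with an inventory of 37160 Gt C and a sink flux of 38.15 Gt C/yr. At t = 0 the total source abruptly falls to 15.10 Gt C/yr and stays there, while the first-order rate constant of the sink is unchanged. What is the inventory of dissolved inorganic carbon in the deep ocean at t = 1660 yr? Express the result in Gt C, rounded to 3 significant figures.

The sink rate constant is k = F₀/M₀ = 38.15/37160 = 0.001027 yr⁻¹.
Solving dM/dt = F₁ − kM with M(0) = M₀ gives M(t) = F₁/k + (M₀ − F₁/k)·e^(−kt).
F₁/k = 15.10/0.001027 = 14708 Gt C; kt = 0.001027 × 1660 = 1.704, e^(−kt) = 0.1819.
M(1660) = 14708 + (37160 − 14708) × 0.1819 = 14708 + 4084 = 18792 Gt C.

18800 Gt C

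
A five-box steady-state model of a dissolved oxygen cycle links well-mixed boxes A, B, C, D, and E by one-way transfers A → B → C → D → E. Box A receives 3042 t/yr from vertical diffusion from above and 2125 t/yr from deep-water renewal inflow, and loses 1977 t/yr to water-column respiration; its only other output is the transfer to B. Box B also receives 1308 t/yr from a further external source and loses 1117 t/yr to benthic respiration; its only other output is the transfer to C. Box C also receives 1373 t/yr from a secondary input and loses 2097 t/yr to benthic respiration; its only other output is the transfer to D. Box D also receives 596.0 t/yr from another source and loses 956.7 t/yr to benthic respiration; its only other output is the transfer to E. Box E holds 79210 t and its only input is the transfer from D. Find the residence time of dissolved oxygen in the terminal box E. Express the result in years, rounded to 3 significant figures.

34.5 yr

Box A: F(A→B) = (3042 + 2125) − 1977 = 3190.0 t/yr.
Box B: F(B→C) = (3190.0 + 1308) − 1117 = 3381.0 t/yr.
Box C: F(C→D) = (3381.0 + 1373) − 2097 = 2657.0 t/yr.
Box D: F(D→E) = (2657.0 + 596.0) − 956.7 = 2296.3 t/yr.
Box E throughput = its input = 2296.3 t/yr; τ = 79210 / 2296.3 = 34.49 yr.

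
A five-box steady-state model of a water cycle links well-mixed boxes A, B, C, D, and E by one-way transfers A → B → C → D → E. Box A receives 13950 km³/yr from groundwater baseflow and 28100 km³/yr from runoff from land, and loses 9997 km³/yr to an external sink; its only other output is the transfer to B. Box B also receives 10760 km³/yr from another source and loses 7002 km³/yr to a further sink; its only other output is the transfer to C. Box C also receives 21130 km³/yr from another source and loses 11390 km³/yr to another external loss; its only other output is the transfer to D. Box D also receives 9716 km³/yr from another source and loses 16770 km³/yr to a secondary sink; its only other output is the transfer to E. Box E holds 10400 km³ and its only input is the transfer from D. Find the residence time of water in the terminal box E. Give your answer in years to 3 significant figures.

0.270 yr

Box A: F(A→B) = (13950 + 28100) − 9997 = 32053 km³/yr.
Box B: F(B→C) = (32053 + 10760) − 7002 = 35811 km³/yr.
Box C: F(C→D) = (35811 + 21130) − 11390 = 45551 km³/yr.
Box D: F(D→E) = (45551 + 9716) − 16770 = 38497 km³/yr.
Box E throughput = its input = 38497 km³/yr; τ = 10400 / 38497 = 0.2702 yr.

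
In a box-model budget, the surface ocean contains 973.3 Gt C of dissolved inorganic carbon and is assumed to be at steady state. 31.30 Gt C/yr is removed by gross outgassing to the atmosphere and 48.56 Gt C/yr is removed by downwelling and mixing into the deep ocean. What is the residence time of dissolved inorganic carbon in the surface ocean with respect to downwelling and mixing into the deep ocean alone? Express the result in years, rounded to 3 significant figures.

20.0 yr

Residence time with respect to a single sink: τ = M / F_sink.
τ = 973.3 / 48.56 = 20.04 yr.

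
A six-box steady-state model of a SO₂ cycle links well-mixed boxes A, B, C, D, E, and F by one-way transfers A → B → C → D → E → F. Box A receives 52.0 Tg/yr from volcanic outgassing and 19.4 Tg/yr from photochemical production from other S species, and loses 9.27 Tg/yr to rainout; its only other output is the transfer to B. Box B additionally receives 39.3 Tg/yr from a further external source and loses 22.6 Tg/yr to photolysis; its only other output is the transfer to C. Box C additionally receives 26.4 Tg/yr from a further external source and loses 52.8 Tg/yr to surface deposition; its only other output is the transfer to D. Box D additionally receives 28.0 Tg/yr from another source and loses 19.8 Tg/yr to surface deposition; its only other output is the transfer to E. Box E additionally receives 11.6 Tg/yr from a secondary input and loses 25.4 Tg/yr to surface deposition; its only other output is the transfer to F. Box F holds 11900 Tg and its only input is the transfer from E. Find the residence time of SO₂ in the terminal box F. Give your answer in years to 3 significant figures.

Box A: F(A→B) = (52.0 + 19.4) − 9.27 = 62.130 Tg/yr.
Box B: F(B→C) = (62.130 + 39.3) − 22.6 = 78.830 Tg/yr.
Box C: F(C→D) = (78.830 + 26.4) − 52.8 = 52.430 Tg/yr.
Box D: F(D→E) = (52.430 + 28.0) − 19.8 = 60.630 Tg/yr.
Box E: F(E→F) = (60.630 + 11.6) − 25.4 = 46.830 Tg/yr.
Box F throughput = its input = 46.830 Tg/yr; τ = 11900 / 46.830 = 254.1 yr.

254 yr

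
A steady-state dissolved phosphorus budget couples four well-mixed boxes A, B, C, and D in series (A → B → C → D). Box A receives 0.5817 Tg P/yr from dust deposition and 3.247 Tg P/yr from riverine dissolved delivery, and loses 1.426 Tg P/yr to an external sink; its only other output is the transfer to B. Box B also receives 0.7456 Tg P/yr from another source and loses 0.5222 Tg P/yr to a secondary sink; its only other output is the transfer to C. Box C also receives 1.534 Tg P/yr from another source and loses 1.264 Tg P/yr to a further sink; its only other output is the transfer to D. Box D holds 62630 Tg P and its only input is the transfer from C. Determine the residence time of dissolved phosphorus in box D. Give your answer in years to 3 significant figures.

21600 yr

Box A: F(A→B) = (0.5817 + 3.247) − 1.426 = 2.4027 Tg P/yr.
Box B: F(B→C) = (2.4027 + 0.7456) − 0.5222 = 2.6261 Tg P/yr.
Box C: F(C→D) = (2.6261 + 1.534) − 1.264 = 2.8961 Tg P/yr.
Box D throughput = its input = 2.8961 Tg P/yr; τ = 62630 / 2.8961 = 21630 yr.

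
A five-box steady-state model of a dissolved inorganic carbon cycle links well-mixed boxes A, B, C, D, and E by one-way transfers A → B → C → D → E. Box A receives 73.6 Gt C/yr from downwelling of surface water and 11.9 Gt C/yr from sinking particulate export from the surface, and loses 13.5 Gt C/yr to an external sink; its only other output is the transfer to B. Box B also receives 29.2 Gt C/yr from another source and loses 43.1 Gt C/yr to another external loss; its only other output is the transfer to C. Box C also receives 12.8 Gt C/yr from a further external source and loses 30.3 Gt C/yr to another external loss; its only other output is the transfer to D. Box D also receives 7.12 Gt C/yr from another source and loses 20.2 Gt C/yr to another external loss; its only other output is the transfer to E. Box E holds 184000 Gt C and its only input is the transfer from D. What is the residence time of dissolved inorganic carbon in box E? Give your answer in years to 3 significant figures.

6690 yr

Box A: F(A→B) = (73.6 + 11.9) − 13.5 = 72.000 Gt C/yr.
Box B: F(B→C) = (72.000 + 29.2) − 43.1 = 58.100 Gt C/yr.
Box C: F(C→D) = (58.100 + 12.8) − 30.3 = 40.600 Gt C/yr.
Box D: F(D→E) = (40.600 + 7.12) − 20.2 = 27.520 Gt C/yr.
Box E throughput = its input = 27.520 Gt C/yr; τ = 184000 / 27.520 = 6686 yr.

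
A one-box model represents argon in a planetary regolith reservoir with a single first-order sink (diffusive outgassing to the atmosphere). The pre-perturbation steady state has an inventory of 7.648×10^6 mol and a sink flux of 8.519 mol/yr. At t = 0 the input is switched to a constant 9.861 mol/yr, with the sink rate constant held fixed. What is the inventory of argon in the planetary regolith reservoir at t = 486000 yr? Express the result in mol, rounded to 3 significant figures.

τ = M₀/F₀ = 7.648×10^6/8.519 = 897800 yr; rate constant k = 1/τ.
New steady state M_∞ = F₁/k = F₁·τ = 9.861 × 897800 = 8.8528×10^6 mol.
M(t) = M_∞ + (M₀ − M_∞)·e^(−t/τ); t/τ = 486000/897800 = 0.5413, so e^(−t/τ) = 0.5820.
M(t) = 8.8528×10^6 − 1.205×10^6 × 0.5820 = 8.1516×10^6 mol.

8.15×10^6 mol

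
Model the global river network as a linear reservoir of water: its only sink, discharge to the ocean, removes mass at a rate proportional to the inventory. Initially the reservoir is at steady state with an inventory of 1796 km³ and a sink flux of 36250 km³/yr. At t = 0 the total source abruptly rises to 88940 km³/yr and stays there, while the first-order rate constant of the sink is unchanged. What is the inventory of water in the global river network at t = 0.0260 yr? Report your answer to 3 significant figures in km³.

The sink rate constant is k = F₀/M₀ = 36250/1796 = 20.18 yr⁻¹.
Solving dM/dt = F₁ − kM with M(0) = M₀ gives M(t) = F₁/k + (M₀ − F₁/k)·e^(−kt).
F₁/k = 88940/20.18 = 4406.5 km³; kt = 20.18 × 0.0260 = 0.5248, e^(−kt) = 0.5917.
M(0.0260) = 4406.5 + (1796 − 4406.5) × 0.5917 = 4406.5 − 1545 = 2861.9 km³.

2860 km³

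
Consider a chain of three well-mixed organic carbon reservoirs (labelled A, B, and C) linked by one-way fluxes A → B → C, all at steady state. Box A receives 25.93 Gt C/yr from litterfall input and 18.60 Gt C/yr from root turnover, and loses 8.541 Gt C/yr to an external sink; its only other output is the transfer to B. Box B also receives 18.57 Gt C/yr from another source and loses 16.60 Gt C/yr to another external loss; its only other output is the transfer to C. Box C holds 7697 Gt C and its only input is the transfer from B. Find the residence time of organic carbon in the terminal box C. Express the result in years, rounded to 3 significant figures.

Box A: F(A→B) = (25.93 + 18.60) − 8.541 = 35.989 Gt C/yr.
Box B: F(B→C) = (35.989 + 18.57) − 16.60 = 37.959 Gt C/yr.
Box C throughput = its input = 37.959 Gt C/yr; τ = 7697 / 37.959 = 202.8 yr.

203 yr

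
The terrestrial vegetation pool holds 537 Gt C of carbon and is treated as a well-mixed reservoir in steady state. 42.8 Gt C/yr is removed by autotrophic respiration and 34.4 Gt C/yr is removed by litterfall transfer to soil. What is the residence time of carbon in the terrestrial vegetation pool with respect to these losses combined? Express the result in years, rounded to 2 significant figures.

Total removal = 42.80 + 34.40 = 77.200 Gt C/yr.
τ = M / ΣF_out = 537 / 77.200 = 6.956 yr.

7.0 yr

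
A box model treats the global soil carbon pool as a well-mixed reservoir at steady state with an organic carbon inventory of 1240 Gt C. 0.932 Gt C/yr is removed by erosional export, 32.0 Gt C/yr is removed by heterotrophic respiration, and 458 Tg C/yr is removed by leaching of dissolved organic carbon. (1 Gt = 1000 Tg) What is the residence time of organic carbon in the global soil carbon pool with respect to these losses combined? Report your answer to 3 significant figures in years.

Convert the leaching of dissolved organic carbon flux: 458 Tg C/yr = 0.4580 Gt C/yr.
Total removal = 0.9320 + 32.00 + 0.4580 = 33.390 Gt C/yr.
τ = M / ΣF_out = 1240 / 33.390 = 37.14 yr.

37.1 yr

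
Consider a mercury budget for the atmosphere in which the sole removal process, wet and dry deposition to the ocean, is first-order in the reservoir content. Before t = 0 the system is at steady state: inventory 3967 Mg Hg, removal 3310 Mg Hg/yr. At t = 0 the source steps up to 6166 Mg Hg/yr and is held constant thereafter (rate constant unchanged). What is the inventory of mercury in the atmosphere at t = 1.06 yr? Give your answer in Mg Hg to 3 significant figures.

5980 Mg Hg

Residence time τ = M₀/F₀ = 1.198 yr. The eventual steady state is M_∞ = M₀·(F₁/F₀) = 3967 × 6166/3310 = 7389.9 Mg Hg.
The anomaly ΔM(t) = M(t) − M_∞ decays as ΔM₀·e^(−t/τ) with ΔM₀ = 3967 − 7389.9 = −3423 Mg Hg.
At t = 1.06 yr, e^(−t/τ) = e^(−0.8844) = 0.4129, so ΔM = −1413 Mg Hg and M = 7389.9 − 1413 = 5976.4 Mg Hg.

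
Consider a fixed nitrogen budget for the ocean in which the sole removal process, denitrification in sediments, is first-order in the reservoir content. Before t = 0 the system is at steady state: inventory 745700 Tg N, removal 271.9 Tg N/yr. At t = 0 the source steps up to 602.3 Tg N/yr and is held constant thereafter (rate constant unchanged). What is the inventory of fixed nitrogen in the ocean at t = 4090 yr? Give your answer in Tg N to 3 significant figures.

1.45×10^6 Tg N

Residence time τ = M₀/F₀ = 2743 yr. The eventual steady state is M_∞ = M₀·(F₁/F₀) = 745700 × 602.3/271.9 = 1.6518×10^6 Tg N.
The anomaly ΔM(t) = M(t) − M_∞ decays as ΔM₀·e^(−t/τ) with ΔM₀ = 745700 − 1.6518×10^6 = −906100 Tg N.
At t = 4090 yr, e^(−t/τ) = e^(−1.491) = 0.2251, so ΔM = −204000 Tg N and M = 1.6518×10^6 − 204000 = 1.4479×10^6 Tg N.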